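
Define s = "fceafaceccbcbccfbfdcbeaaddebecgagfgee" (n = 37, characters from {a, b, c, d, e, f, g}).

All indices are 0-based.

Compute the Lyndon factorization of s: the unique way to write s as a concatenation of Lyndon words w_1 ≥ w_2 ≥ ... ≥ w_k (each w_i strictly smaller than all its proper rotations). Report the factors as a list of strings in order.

["f", "ce", "af", "aceccbcbccfbfdcbe", "aaddebecgagfgee"]

emit factor 1: 'f' (i=0, period=1)
emit factor 2: 'ce' (i=1, period=2)
emit factor 3: 'af' (i=3, period=2)
emit factor 4: 'aceccbcbccfbfdcbe' (i=5, period=17)
emit factor 5: 'aaddebecgagfgee' (i=22, period=15)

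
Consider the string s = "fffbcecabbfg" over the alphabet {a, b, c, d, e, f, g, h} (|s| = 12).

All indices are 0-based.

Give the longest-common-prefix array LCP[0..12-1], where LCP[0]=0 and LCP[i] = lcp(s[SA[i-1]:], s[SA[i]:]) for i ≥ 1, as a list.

[0, 0, 1, 1, 0, 1, 0, 0, 1, 2, 1, 0]

rank | idx | suffix
   0 |   7 | abbfg
   1 |   8 | bbfg
   2 |   3 | bcecabbfg
   3 |   9 | bfg
   4 |   6 | cabbfg
   5 |   4 | cecabbfg
   6 |   5 | ecabbfg
   7 |   2 | fbcecabbfg
   8 |   1 | ffbcecabbfg
   9 |   0 | fffbcecabbfg
  10 |  10 | fg
  11 |  11 | g

SA = [7, 8, 3, 9, 6, 4, 5, 2, 1, 0, 10, 11]
rank  pair      lcp
   1  s[7:],s[8:]  0  ''
   2  s[8:],s[3:]  1  'b'
   3  s[3:],s[9:]  1  'b'
   4  s[9:],s[6:]  0  ''
   5  s[6:],s[4:]  1  'c'
   6  s[4:],s[5:]  0  ''
   7  s[5:],s[2:]  0  ''
   8  s[2:],s[1:]  1  'f'
   9  s[1:],s[0:]  2  'ff'
  10  s[0:],s[10:]  1  'f'
  11  s[10:],s[11:]  0  ''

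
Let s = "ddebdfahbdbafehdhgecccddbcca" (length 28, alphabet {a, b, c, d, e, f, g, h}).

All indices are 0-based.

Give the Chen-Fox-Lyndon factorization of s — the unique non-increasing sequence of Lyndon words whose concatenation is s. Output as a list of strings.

emit factor 1: 'dde' (i=0, period=3)
emit factor 2: 'bdf' (i=3, period=3)
emit factor 3: 'ahbdb' (i=6, period=5)
emit factor 4: 'afehdhgecccddbcc' (i=11, period=16)
emit factor 5: 'a' (i=27, period=1)

["dde", "bdf", "ahbdb", "afehdhgecccddbcc", "a"]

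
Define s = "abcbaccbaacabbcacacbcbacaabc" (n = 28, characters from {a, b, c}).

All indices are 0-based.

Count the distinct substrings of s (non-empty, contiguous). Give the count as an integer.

352

rank→(start, suffix):
  0 → (24, 'aabc')
  1 → (8, 'aacabbcacacbcbacaabc')
  2 → (11, 'abbcacacbcbacaabc')
  3 → (25, 'abc')
  4 → (0, 'abcbaccbaacabbcacacbcbacaabc')
  5 → (22, 'acaabc')
  6 → (9, 'acabbcacacbcbacaabc')
  7 → (15, 'acacbcbacaabc')
  8 → (17, 'acbcbacaabc')
  9 → (4, 'accbaacabbcacacbcbacaabc')
  10 → (7, 'baacabbcacacbcbacaabc')
  11 → (21, 'bacaabc')
  12 → (3, 'baccbaacabbcacacbcbacaabc')
  13 → (12, 'bbcacacbcbacaabc')
  14 → (26, 'bc')
  15 → (13, 'bcacacbcbacaabc')
  16 → (19, 'bcbacaabc')
  17 → (1, 'bcbaccbaacabbcacacbcbacaabc')
  18 → (27, 'c')
  19 → (23, 'caabc')
  20 → (10, 'cabbcacacbcbacaabc')
  21 → (14, 'cacacbcbacaabc')
  22 → (16, 'cacbcbacaabc')
  23 → (6, 'cbaacabbcacacbcbacaabc')
  24 → (20, 'cbacaabc')
  25 → (2, 'cbaccbaacabbcacacbcbacaabc')
  26 → (18, 'cbcbacaabc')
  27 → (5, 'ccbaacabbcacacbcbacaabc')

SA = [24, 8, 11, 25, 0, 22, 9, 15, 17, 4, 7, 21, 3, 12, 26, 13, 19, 1, 27, 23, 10, 14, 16, 6, 20, 2, 18, 5]
rank  pair      lcp
   1  s[24:],s[8:]  2  'aa'
   2  s[8:],s[11:]  1  'a'
   3  s[11:],s[25:]  2  'ab'
   4  s[25:],s[0:]  3  'abc'
   5  s[0:],s[22:]  1  'a'
   6  s[22:],s[9:]  3  'aca'
   7  s[9:],s[15:]  3  'aca'
   8  s[15:],s[17:]  2  'ac'
   9  s[17:],s[4:]  2  'ac'
  10  s[4:],s[7:]  0  ''
  11  s[7:],s[21:]  2  'ba'
  12  s[21:],s[3:]  3  'bac'
  13  s[3:],s[12:]  1  'b'
  14  s[12:],s[26:]  1  'b'
  15  s[26:],s[13:]  2  'bc'
  16  s[13:],s[19:]  2  'bc'
  17  s[19:],s[1:]  5  'bcbac'
  18  s[1:],s[27:]  0  ''
  19  s[27:],s[23:]  1  'c'
  20  s[23:],s[10:]  2  'ca'
  21  s[10:],s[14:]  2  'ca'
  22  s[14:],s[16:]  3  'cac'
  23  s[16:],s[6:]  1  'c'
  24  s[6:],s[20:]  3  'cba'
  25  s[20:],s[2:]  4  'cbac'
  26  s[2:],s[18:]  2  'cb'
  27  s[18:],s[5:]  1  'c'

n(n+1)/2 = 28·29/2 = 406
Σ LCP = 0 + 2 + 1 + 2 + 3 + 1 + 3 + 3 + 2 + 2 + 0 + 2 + 3 + 1 + 1 + 2 + 2 + 5 + 0 + 1 + 2 + 2 + 3 + 1 + 3 + 4 + 2 + 1 = 54
distinct = 406 − 54 = 352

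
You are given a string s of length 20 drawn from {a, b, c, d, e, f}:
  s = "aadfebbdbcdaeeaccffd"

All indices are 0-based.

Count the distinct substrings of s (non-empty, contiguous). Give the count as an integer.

rank→(start, suffix):
  0 → (0, 'aadfebbdbcdaeeaccffd')
  1 → (14, 'accffd')
  2 → (1, 'adfebbdbcdaeeaccffd')
  3 → (11, 'aeeaccffd')
  4 → (5, 'bbdbcdaeeaccffd')
  5 → (8, 'bcdaeeaccffd')
  6 → (6, 'bdbcdaeeaccffd')
  7 → (15, 'ccffd')
  8 → (9, 'cdaeeaccffd')
  9 → (16, 'cffd')
  10 → (19, 'd')
  11 → (10, 'daeeaccffd')
  12 → (7, 'dbcdaeeaccffd')
  13 → (2, 'dfebbdbcdaeeaccffd')
  14 → (13, 'eaccffd')
  15 → (4, 'ebbdbcdaeeaccffd')
  16 → (12, 'eeaccffd')
  17 → (18, 'fd')
  18 → (3, 'febbdbcdaeeaccffd')
  19 → (17, 'ffd')

SA = [0, 14, 1, 11, 5, 8, 6, 15, 9, 16, 19, 10, 7, 2, 13, 4, 12, 18, 3, 17]
i: (SA[i-1],SA[i]) lcp shared
  1: (0,14) 1 'a'
  2: (14,1) 1 'a'
  3: (1,11) 1 'a'
  4: (11,5) 0 ''
  5: (5,8) 1 'b'
  6: (8,6) 1 'b'
  7: (6,15) 0 ''
  8: (15,9) 1 'c'
  9: (9,16) 1 'c'
  10: (16,19) 0 ''
  11: (19,10) 1 'd'
  12: (10,7) 1 'd'
  13: (7,2) 1 'd'
  14: (2,13) 0 ''
  15: (13,4) 1 'e'
  16: (4,12) 1 'e'
  17: (12,18) 0 ''
  18: (18,3) 1 'f'
  19: (3,17) 1 'f'

n(n+1)/2 = 20·21/2 = 210
Σ LCP = 0 + 1 + 1 + 1 + 0 + 1 + 1 + 0 + 1 + 1 + 0 + 1 + 1 + 1 + 0 + 1 + 1 + 0 + 1 + 1 = 14
distinct = 210 − 14 = 196

196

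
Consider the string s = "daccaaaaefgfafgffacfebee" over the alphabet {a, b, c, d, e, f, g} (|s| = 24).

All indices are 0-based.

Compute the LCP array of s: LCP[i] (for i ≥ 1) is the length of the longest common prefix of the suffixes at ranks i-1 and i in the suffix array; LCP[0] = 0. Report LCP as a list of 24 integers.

rank | idx | suffix
   0 |   4 | aaaaefgfafgffacfebee
   1 |   5 | aaaefgfafgffacfebee
   2 |   6 | aaefgfafgffacfebee
   3 |   1 | accaaaaefgfafgffacfebee
   4 |  17 | acfebee
   5 |   7 | aefgfafgffacfebee
   6 |  12 | afgffacfebee
   7 |  21 | bee
   8 |   3 | caaaaefgfafgffacfebee
   9 |   2 | ccaaaaefgfafgffacfebee
  10 |  18 | cfebee
  11 |   0 | daccaaaaefgfafgffacfebee
  12 |  23 | e
  13 |  20 | ebee
  14 |  22 | ee
  15 |   8 | efgfafgffacfebee
  16 |  16 | facfebee
  17 |  11 | fafgffacfebee
  18 |  19 | febee
  19 |  15 | ffacfebee
  20 |   9 | fgfafgffacfebee
  21 |  13 | fgffacfebee
  22 |  10 | gfafgffacfebee
  23 |  14 | gffacfebee

SA = [4, 5, 6, 1, 17, 7, 12, 21, 3, 2, 18, 0, 23, 20, 22, 8, 16, 11, 19, 15, 9, 13, 10, 14]
[i] adj suffixes → lcp
  [1] 4/5 → 3 ('aaa')
  [2] 5/6 → 2 ('aa')
  [3] 6/1 → 1 ('a')
  [4] 1/17 → 2 ('ac')
  [5] 17/7 → 1 ('a')
  [6] 7/12 → 1 ('a')
  [7] 12/21 → 0 ('')
  [8] 21/3 → 0 ('')
  [9] 3/2 → 1 ('c')
  [10] 2/18 → 1 ('c')
  [11] 18/0 → 0 ('')
  [12] 0/23 → 0 ('')
  [13] 23/20 → 1 ('e')
  [14] 20/22 → 1 ('e')
  [15] 22/8 → 1 ('e')
  [16] 8/16 → 0 ('')
  [17] 16/11 → 2 ('fa')
  [18] 11/19 → 1 ('f')
  [19] 19/15 → 1 ('f')
  [20] 15/9 → 1 ('f')
  [21] 9/13 → 3 ('fgf')
  [22] 13/10 → 0 ('')
  [23] 10/14 → 2 ('gf')

[0, 3, 2, 1, 2, 1, 1, 0, 0, 1, 1, 0, 0, 1, 1, 1, 0, 2, 1, 1, 1, 3, 0, 2]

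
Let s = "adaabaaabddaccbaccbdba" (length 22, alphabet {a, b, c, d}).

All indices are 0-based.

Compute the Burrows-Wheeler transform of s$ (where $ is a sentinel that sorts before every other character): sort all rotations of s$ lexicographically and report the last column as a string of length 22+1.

rank  rotation                 last
    0  $adaabaaabddaccbaccbdba  a
    1  a$adaabaaabddaccbaccbdb  b
    2  aaabddaccbaccbdba$adaab  b
    3  aabaaabddaccbaccbdba$ad  d
    4  aabddaccbaccbdba$adaaba  a
    5  abaaabddaccbaccbdba$ada  a
    6  abddaccbaccbdba$adaabaa  a
    7  accbaccbdba$adaabaaabdd  d
    8  accbdba$adaabaaabddaccb  b
    9  adaabaaabddaccbaccbdba$  $
   10  ba$adaabaaabddaccbaccbd  d
   11  baaabddaccbaccbdba$adaa  a
   12  baccbdba$adaabaaabddacc  c
   13  bdba$adaabaaabddaccbacc  c
   14  bddaccbaccbdba$adaabaaa  a
   15  cbaccbdba$adaabaaabddac  c
   16  cbdba$adaabaaabddaccbac  c
   17  ccbaccbdba$adaabaaabdda  a
   18  ccbdba$adaabaaabddaccba  a
   19  daabaaabddaccbaccbdba$a  a
   20  daccbaccbdba$adaabaaabd  d
   21  dba$adaabaaabddaccbaccb  b
   22  ddaccbaccbdba$adaabaaab  b

abbdaaadb$daccaccaaadbb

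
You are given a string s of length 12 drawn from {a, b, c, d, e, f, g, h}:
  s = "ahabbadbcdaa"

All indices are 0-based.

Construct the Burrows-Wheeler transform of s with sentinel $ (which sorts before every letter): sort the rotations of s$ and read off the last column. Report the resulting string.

aadhb$badbcaa

rank  rotation       last
    0  $ahabbadbcdaa  a
    1  a$ahabbadbcda  a
    2  aa$ahabbadbcd  d
    3  abbadbcdaa$ah  h
    4  adbcdaa$ahabb  b
    5  ahabbadbcdaa$  $
    6  badbcdaa$ahab  b
    7  bbadbcdaa$aha  a
    8  bcdaa$ahabbad  d
    9  cdaa$ahabbadb  b
   10  daa$ahabbadbc  c
   11  dbcdaa$ahabba  a
   12  habbadbcdaa$a  a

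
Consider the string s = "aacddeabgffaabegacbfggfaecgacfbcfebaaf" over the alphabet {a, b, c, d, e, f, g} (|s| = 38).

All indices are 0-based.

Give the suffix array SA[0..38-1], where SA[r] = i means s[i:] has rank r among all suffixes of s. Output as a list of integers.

[11, 0, 35, 12, 6, 16, 1, 27, 23, 36, 34, 30, 13, 18, 7, 17, 2, 28, 31, 25, 3, 4, 5, 33, 24, 14, 37, 10, 22, 29, 32, 9, 19, 15, 26, 21, 8, 20]

rank→(start, suffix):
  0 → (11, 'aabegacbfggfaecgacfbcfebaaf')
  1 → (0, 'aacddeabgffaabegacbfggfaecgacfbcfebaaf')
  2 → (35, 'aaf')
  3 → (12, 'abegacbfggfaecgacfbcfebaaf')
  4 → (6, 'abgffaabegacbfggfaecgacfbcfebaaf')
  5 → (16, 'acbfggfaecgacfbcfebaaf')
  6 → (1, 'acddeabgffaabegacbfggfaecgacfbcfebaaf')
  7 → (27, 'acfbcfebaaf')
  8 → (23, 'aecgacfbcfebaaf')
  9 → (36, 'af')
  10 → (34, 'baaf')
  11 → (30, 'bcfebaaf')
  12 → (13, 'begacbfggfaecgacfbcfebaaf')
  13 → (18, 'bfggfaecgacfbcfebaaf')
  14 → (7, 'bgffaabegacbfggfaecgacfbcfebaaf')
  15 → (17, 'cbfggfaecgacfbcfebaaf')
  16 → (2, 'cddeabgffaabegacbfggfaecgacfbcfebaaf')
  17 → (28, 'cfbcfebaaf')
  18 → (31, 'cfebaaf')
  19 → (25, 'cgacfbcfebaaf')
  20 → (3, 'ddeabgffaabegacbfggfaecgacfbcfebaaf')
  21 → (4, 'deabgffaabegacbfggfaecgacfbcfebaaf')
  22 → (5, 'eabgffaabegacbfggfaecgacfbcfebaaf')
  23 → (33, 'ebaaf')
  24 → (24, 'ecgacfbcfebaaf')
  25 → (14, 'egacbfggfaecgacfbcfebaaf')
  26 → (37, 'f')
  27 → (10, 'faabegacbfggfaecgacfbcfebaaf')
  28 → (22, 'faecgacfbcfebaaf')
  29 → (29, 'fbcfebaaf')
  30 → (32, 'febaaf')
  31 → (9, 'ffaabegacbfggfaecgacfbcfebaaf')
  32 → (19, 'fggfaecgacfbcfebaaf')
  33 → (15, 'gacbfggfaecgacfbcfebaaf')
  34 → (26, 'gacfbcfebaaf')
  35 → (21, 'gfaecgacfbcfebaaf')
  36 → (8, 'gffaabegacbfggfaecgacfbcfebaaf')
  37 → (20, 'ggfaecgacfbcfebaaf')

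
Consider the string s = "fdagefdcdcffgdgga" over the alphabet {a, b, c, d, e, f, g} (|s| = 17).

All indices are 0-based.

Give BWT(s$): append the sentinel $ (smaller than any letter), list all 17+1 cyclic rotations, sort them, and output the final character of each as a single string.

rank  rotation            last
    0  $fdagefdcdcffgdgga  a
    1  a$fdagefdcdcffgdgg  g
    2  agefdcdcffgdgga$fd  d
    3  cdcffgdgga$fdagefd  d
    4  cffgdgga$fdagefdcd  d
    5  dagefdcdcffgdgga$f  f
    6  dcdcffgdgga$fdagef  f
    7  dcffgdgga$fdagefdc  c
    8  dgga$fdagefdcdcffg  g
    9  efdcdcffgdgga$fdag  g
   10  fdagefdcdcffgdgga$  $
   11  fdcdcffgdgga$fdage  e
   12  ffgdgga$fdagefdcdc  c
   13  fgdgga$fdagefdcdcf  f
   14  ga$fdagefdcdcffgdg  g
   15  gdgga$fdagefdcdcff  f
   16  gefdcdcffgdgga$fda  a
   17  gga$fdagefdcdcffgd  d

agdddffcgg$ecfgfad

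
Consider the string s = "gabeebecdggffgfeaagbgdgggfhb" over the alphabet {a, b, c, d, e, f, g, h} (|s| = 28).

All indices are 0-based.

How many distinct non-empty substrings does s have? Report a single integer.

378

rank | idx | suffix
   0 |  16 | aagbgdgggfhb
   1 |   1 | abeebecdggffgfeaagbgdgggfhb
   2 |  17 | agbgdgggfhb
   3 |  27 | b
   4 |   5 | becdggffgfeaagbgdgggfhb
   5 |   2 | beebecdggffgfeaagbgdgggfhb
   6 |  19 | bgdgggfhb
   7 |   7 | cdggffgfeaagbgdgggfhb
   8 |   8 | dggffgfeaagbgdgggfhb
   9 |  21 | dgggfhb
  10 |  15 | eaagbgdgggfhb
  11 |   4 | ebecdggffgfeaagbgdgggfhb
  12 |   6 | ecdggffgfeaagbgdgggfhb
  13 |   3 | eebecdggffgfeaagbgdgggfhb
  14 |  14 | feaagbgdgggfhb
  15 |  11 | ffgfeaagbgdgggfhb
  16 |  12 | fgfeaagbgdgggfhb
  17 |  25 | fhb
  18 |   0 | gabeebecdggffgfeaagbgdgggfhb
  19 |  18 | gbgdgggfhb
  20 |  20 | gdgggfhb
  21 |  13 | gfeaagbgdgggfhb
  22 |  10 | gffgfeaagbgdgggfhb
  23 |  24 | gfhb
  24 |   9 | ggffgfeaagbgdgggfhb
  25 |  23 | ggfhb
  26 |  22 | gggfhb
  27 |  26 | hb

SA = [16, 1, 17, 27, 5, 2, 19, 7, 8, 21, 15, 4, 6, 3, 14, 11, 12, 25, 0, 18, 20, 13, 10, 24, 9, 23, 22, 26]
i: (SA[i-1],SA[i]) lcp shared
  1: (16,1) 1 'a'
  2: (1,17) 1 'a'
  3: (17,27) 0 ''
  4: (27,5) 1 'b'
  5: (5,2) 2 'be'
  6: (2,19) 1 'b'
  7: (19,7) 0 ''
  8: (7,8) 0 ''
  9: (8,21) 3 'dgg'
  10: (21,15) 0 ''
  11: (15,4) 1 'e'
  12: (4,6) 1 'e'
  13: (6,3) 1 'e'
  14: (3,14) 0 ''
  15: (14,11) 1 'f'
  16: (11,12) 1 'f'
  17: (12,25) 1 'f'
  18: (25,0) 0 ''
  19: (0,18) 1 'g'
  20: (18,20) 1 'g'
  21: (20,13) 1 'g'
  22: (13,10) 2 'gf'
  23: (10,24) 2 'gf'
  24: (24,9) 1 'g'
  25: (9,23) 3 'ggf'
  26: (23,22) 2 'gg'
  27: (22,26) 0 ''

n(n+1)/2 = 28·29/2 = 406
Σ LCP = 0 + 1 + 1 + 0 + 1 + 2 + 1 + 0 + 0 + 3 + 0 + 1 + 1 + 1 + 0 + 1 + 1 + 1 + 0 + 1 + 1 + 1 + 2 + 2 + 1 + 3 + 2 + 0 = 28
distinct = 406 − 28 = 378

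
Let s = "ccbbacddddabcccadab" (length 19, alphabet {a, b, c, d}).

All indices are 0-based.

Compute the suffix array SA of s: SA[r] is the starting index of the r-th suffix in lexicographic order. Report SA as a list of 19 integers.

rank | idx | suffix
   0 |  17 | ab
   1 |  10 | abcccadab
   2 |   4 | acddddabcccadab
   3 |  15 | adab
   4 |  18 | b
   5 |   3 | bacddddabcccadab
   6 |   2 | bbacddddabcccadab
   7 |  11 | bcccadab
   8 |  14 | cadab
   9 |   1 | cbbacddddabcccadab
  10 |  13 | ccadab
  11 |   0 | ccbbacddddabcccadab
  12 |  12 | cccadab
  13 |   5 | cddddabcccadab
  14 |  16 | dab
  15 |   9 | dabcccadab
  16 |   8 | ddabcccadab
  17 |   7 | dddabcccadab
  18 |   6 | ddddabcccadab

[17, 10, 4, 15, 18, 3, 2, 11, 14, 1, 13, 0, 12, 5, 16, 9, 8, 7, 6]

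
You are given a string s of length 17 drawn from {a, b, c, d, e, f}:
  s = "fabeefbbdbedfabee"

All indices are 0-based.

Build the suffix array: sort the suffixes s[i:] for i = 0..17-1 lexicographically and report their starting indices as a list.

[13, 1, 6, 7, 9, 14, 2, 8, 11, 16, 10, 15, 3, 4, 12, 0, 5]

rank→(start, suffix):
  0 → (13, 'abee')
  1 → (1, 'abeefbbdbedfabee')
  2 → (6, 'bbdbedfabee')
  3 → (7, 'bdbedfabee')
  4 → (9, 'bedfabee')
  5 → (14, 'bee')
  6 → (2, 'beefbbdbedfabee')
  7 → (8, 'dbedfabee')
  8 → (11, 'dfabee')
  9 → (16, 'e')
  10 → (10, 'edfabee')
  11 → (15, 'ee')
  12 → (3, 'eefbbdbedfabee')
  13 → (4, 'efbbdbedfabee')
  14 → (12, 'fabee')
  15 → (0, 'fabeefbbdbedfabee')
  16 → (5, 'fbbdbedfabee')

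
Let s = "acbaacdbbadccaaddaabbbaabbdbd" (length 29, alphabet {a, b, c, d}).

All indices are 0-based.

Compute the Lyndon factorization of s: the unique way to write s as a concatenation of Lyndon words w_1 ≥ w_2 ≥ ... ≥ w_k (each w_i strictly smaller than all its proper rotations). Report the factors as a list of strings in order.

emit factor 1: 'acb' (i=0, period=3)
emit factor 2: 'aacdbbadccaadd' (i=3, period=14)
emit factor 3: 'aabbbaabbdbd' (i=17, period=12)

["acb", "aacdbbadccaadd", "aabbbaabbdbd"]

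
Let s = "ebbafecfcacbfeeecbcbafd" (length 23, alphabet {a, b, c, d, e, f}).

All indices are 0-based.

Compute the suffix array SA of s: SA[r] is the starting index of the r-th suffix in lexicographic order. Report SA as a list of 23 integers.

rank→(start, suffix):
  0 → (9, 'acbfeeecbcbafd')
  1 → (20, 'afd')
  2 → (3, 'afecfcacbfeeecbcbafd')
  3 → (19, 'bafd')
  4 → (2, 'bafecfcacbfeeecbcbafd')
  5 → (1, 'bbafecfcacbfeeecbcbafd')
  6 → (17, 'bcbafd')
  7 → (11, 'bfeeecbcbafd')
  8 → (8, 'cacbfeeecbcbafd')
  9 → (18, 'cbafd')
  10 → (16, 'cbcbafd')
  11 → (10, 'cbfeeecbcbafd')
  12 → (6, 'cfcacbfeeecbcbafd')
  13 → (22, 'd')
  14 → (0, 'ebbafecfcacbfeeecbcbafd')
  15 → (15, 'ecbcbafd')
  16 → (5, 'ecfcacbfeeecbcbafd')
  17 → (14, 'eecbcbafd')
  18 → (13, 'eeecbcbafd')
  19 → (7, 'fcacbfeeecbcbafd')
  20 → (21, 'fd')
  21 → (4, 'fecfcacbfeeecbcbafd')
  22 → (12, 'feeecbcbafd')

[9, 20, 3, 19, 2, 1, 17, 11, 8, 18, 16, 10, 6, 22, 0, 15, 5, 14, 13, 7, 21, 4, 12]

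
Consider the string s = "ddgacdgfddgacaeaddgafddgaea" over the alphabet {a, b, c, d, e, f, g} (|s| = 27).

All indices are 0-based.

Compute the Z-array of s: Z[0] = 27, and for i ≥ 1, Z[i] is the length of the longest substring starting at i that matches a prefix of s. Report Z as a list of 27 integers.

Z[0]=27
i=1: fresh scan; Z[1]=1 extend→box=[1,2)
i=2: fresh scan; Z[2]=0
i=3: fresh scan; Z[3]=0
i=4: fresh scan; Z[4]=0
i=5: fresh scan; Z[5]=1 extend→box=[5,6)
i=6: fresh scan; Z[6]=0
i=7: fresh scan; Z[7]=0
i=8: fresh scan; Z[8]=5 extend→box=[8,13)
i=9: min(r-i=4, Z[1]=1)=1; Z[9]=1
i=10: min(r-i=3, Z[2]=0)=0; Z[10]=0
i=11: min(r-i=2, Z[3]=0)=0; Z[11]=0
i=12: min(r-i=1, Z[4]=0)=0; Z[12]=0
i=13: fresh scan; Z[13]=0
i=14: fresh scan; Z[14]=0
i=15: fresh scan; Z[15]=0
i=16: fresh scan; Z[16]=4 extend→box=[16,20)
i=17: min(r-i=3, Z[1]=1)=1; Z[17]=1
i=18: min(r-i=2, Z[2]=0)=0; Z[18]=0
i=19: min(r-i=1, Z[3]=0)=0; Z[19]=0
i=20: fresh scan; Z[20]=0
i=21: fresh scan; Z[21]=4 extend→box=[21,25)
i=22: min(r-i=3, Z[1]=1)=1; Z[22]=1
i=23: min(r-i=2, Z[2]=0)=0; Z[23]=0
i=24: min(r-i=1, Z[3]=0)=0; Z[24]=0
i=25: fresh scan; Z[25]=0
i=26: fresh scan; Z[26]=0

[27, 1, 0, 0, 0, 1, 0, 0, 5, 1, 0, 0, 0, 0, 0, 0, 4, 1, 0, 0, 0, 4, 1, 0, 0, 0, 0]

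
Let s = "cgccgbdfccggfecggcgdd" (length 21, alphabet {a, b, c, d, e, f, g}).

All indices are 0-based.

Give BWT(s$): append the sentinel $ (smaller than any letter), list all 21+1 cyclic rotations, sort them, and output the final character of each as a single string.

rank  rotation                last
    0  $cgccgbdfccggfecggcgdd  d
    1  bdfccggfecggcgdd$cgccg  g
    2  ccgbdfccggfecggcgdd$cg  g
    3  ccggfecggcgdd$cgccgbdf  f
    4  cgbdfccggfecggcgdd$cgc  c
    5  cgccgbdfccggfecggcgdd$  $
    6  cgdd$cgccgbdfccggfecgg  g
    7  cggcgdd$cgccgbdfccggfe  e
    8  cggfecggcgdd$cgccgbdfc  c
    9  d$cgccgbdfccggfecggcgd  d
   10  dd$cgccgbdfccggfecggcg  g
   11  dfccggfecggcgdd$cgccgb  b
   12  ecggcgdd$cgccgbdfccggf  f
   13  fccggfecggcgdd$cgccgbd  d
   14  fecggcgdd$cgccgbdfccgg  g
   15  gbdfccggfecggcgdd$cgcc  c
   16  gccgbdfccggfecggcgdd$c  c
   17  gcgdd$cgccgbdfccggfecg  g
   18  gdd$cgccgbdfccggfecggc  c
   19  gfecggcgdd$cgccgbdfccg  g
   20  ggcgdd$cgccgbdfccggfec  c
   21  ggfecggcgdd$cgccgbdfcc  c

dggfc$gecdgbfdgccgcgcc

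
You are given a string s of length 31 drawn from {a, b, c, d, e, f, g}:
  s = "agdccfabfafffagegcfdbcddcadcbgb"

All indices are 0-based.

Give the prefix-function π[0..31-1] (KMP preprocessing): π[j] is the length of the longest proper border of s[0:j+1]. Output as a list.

π[0] = 0
j=1 s[j]='g': π[1]=0 (border '')
j=2 s[j]='d': π[2]=0 (border '')
j=3 s[j]='c': π[3]=0 (border '')
j=4 s[j]='c': π[4]=0 (border '')
j=5 s[j]='f': π[5]=0 (border '')
j=6 s[j]='a': π[6]=1 (border 'a')
j=7 s[j]='b': k: 1→0; π[7]=0 (border '')
j=8 s[j]='f': π[8]=0 (border '')
j=9 s[j]='a': π[9]=1 (border 'a')
j=10 s[j]='f': k: 1→0; π[10]=0 (border '')
j=11 s[j]='f': π[11]=0 (border '')
j=12 s[j]='f': π[12]=0 (border '')
j=13 s[j]='a': π[13]=1 (border 'a')
j=14 s[j]='g': π[14]=2 (border 'ag')
j=15 s[j]='e': k: 2→0; π[15]=0 (border '')
j=16 s[j]='g': π[16]=0 (border '')
j=17 s[j]='c': π[17]=0 (border '')
j=18 s[j]='f': π[18]=0 (border '')
j=19 s[j]='d': π[19]=0 (border '')
j=20 s[j]='b': π[20]=0 (border '')
j=21 s[j]='c': π[21]=0 (border '')
j=22 s[j]='d': π[22]=0 (border '')
j=23 s[j]='d': π[23]=0 (border '')
j=24 s[j]='c': π[24]=0 (border '')
j=25 s[j]='a': π[25]=1 (border 'a')
j=26 s[j]='d': k: 1→0; π[26]=0 (border '')
j=27 s[j]='c': π[27]=0 (border '')
j=28 s[j]='b': π[28]=0 (border '')
j=29 s[j]='g': π[29]=0 (border '')
j=30 s[j]='b': π[30]=0 (border '')

[0, 0, 0, 0, 0, 0, 1, 0, 0, 1, 0, 0, 0, 1, 2, 0, 0, 0, 0, 0, 0, 0, 0, 0, 0, 1, 0, 0, 0, 0, 0]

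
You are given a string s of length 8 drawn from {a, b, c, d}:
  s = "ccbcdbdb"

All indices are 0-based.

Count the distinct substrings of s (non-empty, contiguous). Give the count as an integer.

30

sorted suffixes:
  #0 SA[0]=7  'b'
  #1 SA[1]=2  'bcdbdb'
  #2 SA[2]=5  'bdb'
  #3 SA[3]=1  'cbcdbdb'
  #4 SA[4]=0  'ccbcdbdb'
  #5 SA[5]=3  'cdbdb'
  #6 SA[6]=6  'db'
  #7 SA[7]=4  'dbdb'

SA = [7, 2, 5, 1, 0, 3, 6, 4]
i: (SA[i-1],SA[i]) lcp shared
  1: (7,2) 1 'b'
  2: (2,5) 1 'b'
  3: (5,1) 0 ''
  4: (1,0) 1 'c'
  5: (0,3) 1 'c'
  6: (3,6) 0 ''
  7: (6,4) 2 'db'

n(n+1)/2 = 8·9/2 = 36
Σ LCP = 0 + 1 + 1 + 0 + 1 + 1 + 0 + 2 = 6
distinct = 36 − 6 = 30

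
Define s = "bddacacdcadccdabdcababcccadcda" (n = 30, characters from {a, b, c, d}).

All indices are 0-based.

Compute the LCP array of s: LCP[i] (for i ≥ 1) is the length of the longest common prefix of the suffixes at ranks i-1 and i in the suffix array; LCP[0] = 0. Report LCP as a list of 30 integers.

[0, 1, 2, 2, 1, 2, 1, 3, 0, 1, 1, 2, 0, 2, 2, 4, 1, 2, 2, 1, 3, 2, 0, 2, 2, 1, 3, 2, 2, 1]

rank | idx | suffix
   0 |  29 | a
   1 |  18 | ababcccadcda
   2 |  20 | abcccadcda
   3 |  14 | abdcababcccadcda
   4 |   3 | acacdcadccdabdcababcccadcda
   5 |   5 | acdcadccdabdcababcccadcda
   6 |   9 | adccdabdcababcccadcda
   7 |  25 | adcda
   8 |  19 | babcccadcda
   9 |  21 | bcccadcda
  10 |  15 | bdcababcccadcda
  11 |   0 | bddacacdcadccdabdcababcccadcda
  12 |  17 | cababcccadcda
  13 |   4 | cacdcadccdabdcababcccadcda
  14 |   8 | cadccdabdcababcccadcda
  15 |  24 | cadcda
  16 |  23 | ccadcda
  17 |  22 | cccadcda
  18 |  11 | ccdabdcababcccadcda
  19 |  27 | cda
  20 |  12 | cdabdcababcccadcda
  21 |   6 | cdcadccdabdcababcccadcda
  22 |  28 | da
  23 |  13 | dabdcababcccadcda
  24 |   2 | dacacdcadccdabdcababcccadcda
  25 |  16 | dcababcccadcda
  26 |   7 | dcadccdabdcababcccadcda
  27 |  10 | dccdabdcababcccadcda
  28 |  26 | dcda
  29 |   1 | ddacacdcadccdabdcababcccadcda

SA = [29, 18, 20, 14, 3, 5, 9, 25, 19, 21, 15, 0, 17, 4, 8, 24, 23, 22, 11, 27, 12, 6, 28, 13, 2, 16, 7, 10, 26, 1]
[i] adj suffixes → lcp
  [1] 29/18 → 1 ('a')
  [2] 18/20 → 2 ('ab')
  [3] 20/14 → 2 ('ab')
  [4] 14/3 → 1 ('a')
  [5] 3/5 → 2 ('ac')
  [6] 5/9 → 1 ('a')
  [7] 9/25 → 3 ('adc')
  [8] 25/19 → 0 ('')
  [9] 19/21 → 1 ('b')
  [10] 21/15 → 1 ('b')
  [11] 15/0 → 2 ('bd')
  [12] 0/17 → 0 ('')
  [13] 17/4 → 2 ('ca')
  [14] 4/8 → 2 ('ca')
  [15] 8/24 → 4 ('cadc')
  [16] 24/23 → 1 ('c')
  [17] 23/22 → 2 ('cc')
  [18] 22/11 → 2 ('cc')
  [19] 11/27 → 1 ('c')
  [20] 27/12 → 3 ('cda')
  [21] 12/6 → 2 ('cd')
  [22] 6/28 → 0 ('')
  [23] 28/13 → 2 ('da')
  [24] 13/2 → 2 ('da')
  [25] 2/16 → 1 ('d')
  [26] 16/7 → 3 ('dca')
  [27] 7/10 → 2 ('dc')
  [28] 10/26 → 2 ('dc')
  [29] 26/1 → 1 ('d')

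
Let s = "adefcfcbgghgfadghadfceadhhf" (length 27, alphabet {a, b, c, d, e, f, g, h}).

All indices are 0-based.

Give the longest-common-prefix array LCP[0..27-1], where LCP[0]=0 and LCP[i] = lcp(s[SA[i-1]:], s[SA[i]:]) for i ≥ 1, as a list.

rank→(start, suffix):
  0 → (0, 'adefcfcbgghgfadghadfceadhhf')
  1 → (17, 'adfceadhhf')
  2 → (13, 'adghadfceadhhf')
  3 → (22, 'adhhf')
  4 → (7, 'bgghgfadghadfceadhhf')
  5 → (6, 'cbgghgfadghadfceadhhf')
  6 → (20, 'ceadhhf')
  7 → (4, 'cfcbgghgfadghadfceadhhf')
  8 → (1, 'defcfcbgghgfadghadfceadhhf')
  9 → (18, 'dfceadhhf')
  10 → (14, 'dghadfceadhhf')
  11 → (23, 'dhhf')
  12 → (21, 'eadhhf')
  13 → (2, 'efcfcbgghgfadghadfceadhhf')
  14 → (26, 'f')
  15 → (12, 'fadghadfceadhhf')
  16 → (5, 'fcbgghgfadghadfceadhhf')
  17 → (19, 'fceadhhf')
  18 → (3, 'fcfcbgghgfadghadfceadhhf')
  19 → (11, 'gfadghadfceadhhf')
  20 → (8, 'gghgfadghadfceadhhf')
  21 → (15, 'ghadfceadhhf')
  22 → (9, 'ghgfadghadfceadhhf')
  23 → (16, 'hadfceadhhf')
  24 → (25, 'hf')
  25 → (10, 'hgfadghadfceadhhf')
  26 → (24, 'hhf')

SA = [0, 17, 13, 22, 7, 6, 20, 4, 1, 18, 14, 23, 21, 2, 26, 12, 5, 19, 3, 11, 8, 15, 9, 16, 25, 10, 24]
[i] adj suffixes → lcp
  [1] 0/17 → 2 ('ad')
  [2] 17/13 → 2 ('ad')
  [3] 13/22 → 2 ('ad')
  [4] 22/7 → 0 ('')
  [5] 7/6 → 0 ('')
  [6] 6/20 → 1 ('c')
  [7] 20/4 → 1 ('c')
  [8] 4/1 → 0 ('')
  [9] 1/18 → 1 ('d')
  [10] 18/14 → 1 ('d')
  [11] 14/23 → 1 ('d')
  [12] 23/21 → 0 ('')
  [13] 21/2 → 1 ('e')
  [14] 2/26 → 0 ('')
  [15] 26/12 → 1 ('f')
  [16] 12/5 → 1 ('f')
  [17] 5/19 → 2 ('fc')
  [18] 19/3 → 2 ('fc')
  [19] 3/11 → 0 ('')
  [20] 11/8 → 1 ('g')
  [21] 8/15 → 1 ('g')
  [22] 15/9 → 2 ('gh')
  [23] 9/16 → 0 ('')
  [24] 16/25 → 1 ('h')
  [25] 25/10 → 1 ('h')
  [26] 10/24 → 1 ('h')

[0, 2, 2, 2, 0, 0, 1, 1, 0, 1, 1, 1, 0, 1, 0, 1, 1, 2, 2, 0, 1, 1, 2, 0, 1, 1, 1]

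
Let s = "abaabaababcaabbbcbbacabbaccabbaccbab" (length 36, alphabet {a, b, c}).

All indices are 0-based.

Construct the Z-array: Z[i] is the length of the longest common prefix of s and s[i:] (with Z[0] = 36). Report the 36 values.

[36, 0, 1, 6, 0, 1, 3, 0, 2, 0, 0, 1, 2, 0, 0, 0, 0, 0, 0, 1, 0, 2, 0, 0, 1, 0, 0, 2, 0, 0, 1, 0, 0, 0, 2, 0]

Z[0]=36
i=1: outside box; Z[1]=0
i=2: outside box; Z[2]=1 extend→box=[2,3)
i=3: outside box; Z[3]=6 extend→box=[3,9)
i=4: min(r-i=5, Z[1]=0)=0; Z[4]=0
i=5: min(r-i=4, Z[2]=1)=1; Z[5]=1
i=6: min(r-i=3, Z[3]=6)=3; Z[6]=3
i=7: min(r-i=2, Z[4]=0)=0; Z[7]=0
i=8: min(r-i=1, Z[5]=1)=1; Z[8]=2 extend→box=[8,10)
i=9: min(r-i=1, Z[1]=0)=0; Z[9]=0
i=10: outside box; Z[10]=0
i=11: outside box; Z[11]=1 extend→box=[11,12)
i=12: outside box; Z[12]=2 extend→box=[12,14)
i=13: min(r-i=1, Z[1]=0)=0; Z[13]=0
i=14: outside box; Z[14]=0
i=15: outside box; Z[15]=0
i=16: outside box; Z[16]=0
i=17: outside box; Z[17]=0
i=18: outside box; Z[18]=0
i=19: outside box; Z[19]=1 extend→box=[19,20)
i=20: outside box; Z[20]=0
i=21: outside box; Z[21]=2 extend→box=[21,23)
i=22: min(r-i=1, Z[1]=0)=0; Z[22]=0
i=23: outside box; Z[23]=0
i=24: outside box; Z[24]=1 extend→box=[24,25)
i=25: outside box; Z[25]=0
i=26: outside box; Z[26]=0
i=27: outside box; Z[27]=2 extend→box=[27,29)
i=28: min(r-i=1, Z[1]=0)=0; Z[28]=0
i=29: outside box; Z[29]=0
i=30: outside box; Z[30]=1 extend→box=[30,31)
i=31: outside box; Z[31]=0
i=32: outside box; Z[32]=0
i=33: outside box; Z[33]=0
i=34: outside box; Z[34]=2 extend→box=[34,36)
i=35: min(r-i=1, Z[1]=0)=0; Z[35]=0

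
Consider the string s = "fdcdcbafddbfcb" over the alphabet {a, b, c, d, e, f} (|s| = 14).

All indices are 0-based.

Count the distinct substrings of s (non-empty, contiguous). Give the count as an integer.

rank→(start, suffix):
  0 → (6, 'afddbfcb')
  1 → (13, 'b')
  2 → (5, 'bafddbfcb')
  3 → (10, 'bfcb')
  4 → (12, 'cb')
  5 → (4, 'cbafddbfcb')
  6 → (2, 'cdcbafddbfcb')
  7 → (9, 'dbfcb')
  8 → (3, 'dcbafddbfcb')
  9 → (1, 'dcdcbafddbfcb')
  10 → (8, 'ddbfcb')
  11 → (11, 'fcb')
  12 → (0, 'fdcdcbafddbfcb')
  13 → (7, 'fddbfcb')

SA = [6, 13, 5, 10, 12, 4, 2, 9, 3, 1, 8, 11, 0, 7]
[i] adj suffixes → lcp
  [1] 6/13 → 0 ('')
  [2] 13/5 → 1 ('b')
  [3] 5/10 → 1 ('b')
  [4] 10/12 → 0 ('')
  [5] 12/4 → 2 ('cb')
  [6] 4/2 → 1 ('c')
  [7] 2/9 → 0 ('')
  [8] 9/3 → 1 ('d')
  [9] 3/1 → 2 ('dc')
  [10] 1/8 → 1 ('d')
  [11] 8/11 → 0 ('')
  [12] 11/0 → 1 ('f')
  [13] 0/7 → 2 ('fd')

n(n+1)/2 = 14·15/2 = 105
Σ LCP = 0 + 0 + 1 + 1 + 0 + 2 + 1 + 0 + 1 + 2 + 1 + 0 + 1 + 2 = 12
distinct = 105 − 12 = 93

93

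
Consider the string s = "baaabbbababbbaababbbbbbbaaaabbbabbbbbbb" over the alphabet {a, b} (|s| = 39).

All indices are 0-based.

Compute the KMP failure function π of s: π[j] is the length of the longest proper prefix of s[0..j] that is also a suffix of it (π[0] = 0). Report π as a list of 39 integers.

π[0] = 0
j=1 s[j]='a': π[1]=0 (border '')
j=2 s[j]='a': π[2]=0 (border '')
j=3 s[j]='a': π[3]=0 (border '')
j=4 s[j]='b': π[4]=1 (border 'b')
j=5 s[j]='b': k: 1→0; π[5]=1 (border 'b')
j=6 s[j]='b': k: 1→0; π[6]=1 (border 'b')
j=7 s[j]='a': π[7]=2 (border 'ba')
j=8 s[j]='b': k: 2→0; π[8]=1 (border 'b')
j=9 s[j]='a': π[9]=2 (border 'ba')
j=10 s[j]='b': k: 2→0; π[10]=1 (border 'b')
j=11 s[j]='b': k: 1→0; π[11]=1 (border 'b')
j=12 s[j]='b': k: 1→0; π[12]=1 (border 'b')
j=13 s[j]='a': π[13]=2 (border 'ba')
j=14 s[j]='a': π[14]=3 (border 'baa')
j=15 s[j]='b': k: 3→0; π[15]=1 (border 'b')
j=16 s[j]='a': π[16]=2 (border 'ba')
j=17 s[j]='b': k: 2→0; π[17]=1 (border 'b')
j=18 s[j]='b': k: 1→0; π[18]=1 (border 'b')
j=19 s[j]='b': k: 1→0; π[19]=1 (border 'b')
j=20 s[j]='b': k: 1→0; π[20]=1 (border 'b')
j=21 s[j]='b': k: 1→0; π[21]=1 (border 'b')
j=22 s[j]='b': k: 1→0; π[22]=1 (border 'b')
j=23 s[j]='b': k: 1→0; π[23]=1 (border 'b')
j=24 s[j]='a': π[24]=2 (border 'ba')
j=25 s[j]='a': π[25]=3 (border 'baa')
j=26 s[j]='a': π[26]=4 (border 'baaa')
j=27 s[j]='a': k: 4→0; π[27]=0 (border '')
j=28 s[j]='b': π[28]=1 (border 'b')
j=29 s[j]='b': k: 1→0; π[29]=1 (border 'b')
j=30 s[j]='b': k: 1→0; π[30]=1 (border 'b')
j=31 s[j]='a': π[31]=2 (border 'ba')
j=32 s[j]='b': k: 2→0; π[32]=1 (border 'b')
j=33 s[j]='b': k: 1→0; π[33]=1 (border 'b')
j=34 s[j]='b': k: 1→0; π[34]=1 (border 'b')
j=35 s[j]='b': k: 1→0; π[35]=1 (border 'b')
j=36 s[j]='b': k: 1→0; π[36]=1 (border 'b')
j=37 s[j]='b': k: 1→0; π[37]=1 (border 'b')
j=38 s[j]='b': k: 1→0; π[38]=1 (border 'b')

[0, 0, 0, 0, 1, 1, 1, 2, 1, 2, 1, 1, 1, 2, 3, 1, 2, 1, 1, 1, 1, 1, 1, 1, 2, 3, 4, 0, 1, 1, 1, 2, 1, 1, 1, 1, 1, 1, 1]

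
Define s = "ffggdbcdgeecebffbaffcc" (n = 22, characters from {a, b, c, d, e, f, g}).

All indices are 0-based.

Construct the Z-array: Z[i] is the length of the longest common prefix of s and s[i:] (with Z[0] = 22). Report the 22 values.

[22, 1, 0, 0, 0, 0, 0, 0, 0, 0, 0, 0, 0, 0, 2, 1, 0, 0, 2, 1, 0, 0]

Z[0]=22
i=1: i≥r, start 0; Z[1]=1 scan→box=[1,2)
i=2: i≥r, start 0; Z[2]=0
i=3: i≥r, start 0; Z[3]=0
i=4: i≥r, start 0; Z[4]=0
i=5: i≥r, start 0; Z[5]=0
i=6: i≥r, start 0; Z[6]=0
i=7: i≥r, start 0; Z[7]=0
i=8: i≥r, start 0; Z[8]=0
i=9: i≥r, start 0; Z[9]=0
i=10: i≥r, start 0; Z[10]=0
i=11: i≥r, start 0; Z[11]=0
i=12: i≥r, start 0; Z[12]=0
i=13: i≥r, start 0; Z[13]=0
i=14: i≥r, start 0; Z[14]=2 scan→box=[14,16)
i=15: min(r-i=1, Z[1]=1)=1; Z[15]=1
i=16: i≥r, start 0; Z[16]=0
i=17: i≥r, start 0; Z[17]=0
i=18: i≥r, start 0; Z[18]=2 scan→box=[18,20)
i=19: min(r-i=1, Z[1]=1)=1; Z[19]=1
i=20: i≥r, start 0; Z[20]=0
i=21: i≥r, start 0; Z[21]=0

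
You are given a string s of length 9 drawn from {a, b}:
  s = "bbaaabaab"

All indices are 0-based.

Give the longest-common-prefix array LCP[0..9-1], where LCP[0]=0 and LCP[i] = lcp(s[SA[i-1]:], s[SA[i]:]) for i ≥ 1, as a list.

rank→(start, suffix):
  0 → (2, 'aaabaab')
  1 → (6, 'aab')
  2 → (3, 'aabaab')
  3 → (7, 'ab')
  4 → (4, 'abaab')
  5 → (8, 'b')
  6 → (1, 'baaabaab')
  7 → (5, 'baab')
  8 → (0, 'bbaaabaab')

SA = [2, 6, 3, 7, 4, 8, 1, 5, 0]
i: (SA[i-1],SA[i]) lcp shared
  1: (2,6) 2 'aa'
  2: (6,3) 3 'aab'
  3: (3,7) 1 'a'
  4: (7,4) 2 'ab'
  5: (4,8) 0 ''
  6: (8,1) 1 'b'
  7: (1,5) 3 'baa'
  8: (5,0) 1 'b'

[0, 2, 3, 1, 2, 0, 1, 3, 1]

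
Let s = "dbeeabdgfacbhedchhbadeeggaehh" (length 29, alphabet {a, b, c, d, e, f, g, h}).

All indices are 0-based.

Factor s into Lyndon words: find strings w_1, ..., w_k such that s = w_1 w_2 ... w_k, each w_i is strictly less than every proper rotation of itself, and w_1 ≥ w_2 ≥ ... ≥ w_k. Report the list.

emit factor 1: 'd' (i=0, period=1)
emit factor 2: 'bee' (i=1, period=3)
emit factor 3: 'abdgfacbhedchhbadeeggaehh' (i=4, period=25)

["d", "bee", "abdgfacbhedchhbadeeggaehh"]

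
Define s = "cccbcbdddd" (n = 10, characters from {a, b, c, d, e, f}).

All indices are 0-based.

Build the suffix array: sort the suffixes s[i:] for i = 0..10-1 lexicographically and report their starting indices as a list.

[3, 5, 2, 4, 1, 0, 9, 8, 7, 6]

rank→(start, suffix):
  0 → (3, 'bcbdddd')
  1 → (5, 'bdddd')
  2 → (2, 'cbcbdddd')
  3 → (4, 'cbdddd')
  4 → (1, 'ccbcbdddd')
  5 → (0, 'cccbcbdddd')
  6 → (9, 'd')
  7 → (8, 'dd')
  8 → (7, 'ddd')
  9 → (6, 'dddd')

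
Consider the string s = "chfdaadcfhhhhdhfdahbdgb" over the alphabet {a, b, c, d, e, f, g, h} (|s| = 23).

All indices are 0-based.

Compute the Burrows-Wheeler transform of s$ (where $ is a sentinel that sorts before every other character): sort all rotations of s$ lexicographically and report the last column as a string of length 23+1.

bdadghd$ffabhhhcdahcdhhf

rank  rotation                  last
    0  $chfdaadcfhhhhdhfdahbdgb  b
    1  aadcfhhhhdhfdahbdgb$chfd  d
    2  adcfhhhhdhfdahbdgb$chfda  a
    3  ahbdgb$chfdaadcfhhhhdhfd  d
    4  b$chfdaadcfhhhhdhfdahbdg  g
    5  bdgb$chfdaadcfhhhhdhfdah  h
    6  cfhhhhdhfdahbdgb$chfdaad  d
    7  chfdaadcfhhhhdhfdahbdgb$  $
    8  daadcfhhhhdhfdahbdgb$chf  f
    9  dahbdgb$chfdaadcfhhhhdhf  f
   10  dcfhhhhdhfdahbdgb$chfdaa  a
   11  dgb$chfdaadcfhhhhdhfdahb  b
   12  dhfdahbdgb$chfdaadcfhhhh  h
   13  fdaadcfhhhhdhfdahbdgb$ch  h
   14  fdahbdgb$chfdaadcfhhhhdh  h
   15  fhhhhdhfdahbdgb$chfdaadc  c
   16  gb$chfdaadcfhhhhdhfdahbd  d
   17  hbdgb$chfdaadcfhhhhdhfda  a
   18  hdhfdahbdgb$chfdaadcfhhh  h
   19  hfdaadcfhhhhdhfdahbdgb$c  c
   20  hfdahbdgb$chfdaadcfhhhhd  d
   21  hhdhfdahbdgb$chfdaadcfhh  h
   22  hhhdhfdahbdgb$chfdaadcfh  h
   23  hhhhdhfdahbdgb$chfdaadcf  f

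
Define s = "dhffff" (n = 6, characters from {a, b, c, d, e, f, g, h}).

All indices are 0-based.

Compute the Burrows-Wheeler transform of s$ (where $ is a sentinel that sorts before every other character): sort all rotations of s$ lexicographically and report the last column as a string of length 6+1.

f$fffhd

rank  rotation last
    0  $dhffff  f
    1  dhffff$  $
    2  f$dhfff  f
    3  ff$dhff  f
    4  fff$dhf  f
    5  ffff$dh  h
    6  hffff$d  d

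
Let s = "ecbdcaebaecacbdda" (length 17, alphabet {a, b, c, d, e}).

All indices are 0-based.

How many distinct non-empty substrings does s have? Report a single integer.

135

rank | idx | suffix
   0 |  16 | a
   1 |  11 | acbdda
   2 |   5 | aebaecacbdda
   3 |   8 | aecacbdda
   4 |   7 | baecacbdda
   5 |   2 | bdcaebaecacbdda
   6 |  13 | bdda
   7 |  10 | cacbdda
   8 |   4 | caebaecacbdda
   9 |   1 | cbdcaebaecacbdda
  10 |  12 | cbdda
  11 |  15 | da
  12 |   3 | dcaebaecacbdda
  13 |  14 | dda
  14 |   6 | ebaecacbdda
  15 |   9 | ecacbdda
  16 |   0 | ecbdcaebaecacbdda

SA = [16, 11, 5, 8, 7, 2, 13, 10, 4, 1, 12, 15, 3, 14, 6, 9, 0]
i: (SA[i-1],SA[i]) lcp shared
  1: (16,11) 1 'a'
  2: (11,5) 1 'a'
  3: (5,8) 2 'ae'
  4: (8,7) 0 ''
  5: (7,2) 1 'b'
  6: (2,13) 2 'bd'
  7: (13,10) 0 ''
  8: (10,4) 2 'ca'
  9: (4,1) 1 'c'
  10: (1,12) 3 'cbd'
  11: (12,15) 0 ''
  12: (15,3) 1 'd'
  13: (3,14) 1 'd'
  14: (14,6) 0 ''
  15: (6,9) 1 'e'
  16: (9,0) 2 'ec'

n(n+1)/2 = 17·18/2 = 153
Σ LCP = 0 + 1 + 1 + 2 + 0 + 1 + 2 + 0 + 2 + 1 + 3 + 0 + 1 + 1 + 0 + 1 + 2 = 18
distinct = 153 − 18 = 135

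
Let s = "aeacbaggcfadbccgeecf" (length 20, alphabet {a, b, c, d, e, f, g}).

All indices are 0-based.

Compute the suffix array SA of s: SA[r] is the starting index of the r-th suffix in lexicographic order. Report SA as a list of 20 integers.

[2, 10, 0, 5, 4, 12, 3, 13, 18, 8, 14, 11, 1, 17, 16, 19, 9, 7, 15, 6]

rank→(start, suffix):
  0 → (2, 'acbaggcfadbccgeecf')
  1 → (10, 'adbccgeecf')
  2 → (0, 'aeacbaggcfadbccgeecf')
  3 → (5, 'aggcfadbccgeecf')
  4 → (4, 'baggcfadbccgeecf')
  5 → (12, 'bccgeecf')
  6 → (3, 'cbaggcfadbccgeecf')
  7 → (13, 'ccgeecf')
  8 → (18, 'cf')
  9 → (8, 'cfadbccgeecf')
  10 → (14, 'cgeecf')
  11 → (11, 'dbccgeecf')
  12 → (1, 'eacbaggcfadbccgeecf')
  13 → (17, 'ecf')
  14 → (16, 'eecf')
  15 → (19, 'f')
  16 → (9, 'fadbccgeecf')
  17 → (7, 'gcfadbccgeecf')
  18 → (15, 'geecf')
  19 → (6, 'ggcfadbccgeecf')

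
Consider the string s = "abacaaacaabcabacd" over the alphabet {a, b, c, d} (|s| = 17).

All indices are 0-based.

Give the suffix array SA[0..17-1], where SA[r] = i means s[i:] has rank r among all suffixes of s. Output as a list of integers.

[4, 8, 5, 0, 12, 9, 2, 6, 14, 1, 13, 10, 3, 7, 11, 15, 16]

sorted suffixes:
  #0 SA[0]=4  'aaacaabcabacd'
  #1 SA[1]=8  'aabcabacd'
  #2 SA[2]=5  'aacaabcabacd'
  #3 SA[3]=0  'abacaaacaabcabacd'
  #4 SA[4]=12  'abacd'
  #5 SA[5]=9  'abcabacd'
  #6 SA[6]=2  'acaaacaabcabacd'
  #7 SA[7]=6  'acaabcabacd'
  #8 SA[8]=14  'acd'
  #9 SA[9]=1  'bacaaacaabcabacd'
  #10 SA[10]=13  'bacd'
  #11 SA[11]=10  'bcabacd'
  #12 SA[12]=3  'caaacaabcabacd'
  #13 SA[13]=7  'caabcabacd'
  #14 SA[14]=11  'cabacd'
  #15 SA[15]=15  'cd'
  #16 SA[16]=16  'd'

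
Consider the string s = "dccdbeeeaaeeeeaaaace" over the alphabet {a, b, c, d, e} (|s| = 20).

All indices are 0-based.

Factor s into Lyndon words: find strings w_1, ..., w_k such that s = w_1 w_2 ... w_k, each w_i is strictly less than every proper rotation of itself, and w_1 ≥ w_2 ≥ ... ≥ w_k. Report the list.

emit factor 1: 'd' (i=0, period=1)
emit factor 2: 'ccd' (i=1, period=3)
emit factor 3: 'beee' (i=4, period=4)
emit factor 4: 'aaeeee' (i=8, period=6)
emit factor 5: 'aaaace' (i=14, period=6)

["d", "ccd", "beee", "aaeeee", "aaaace"]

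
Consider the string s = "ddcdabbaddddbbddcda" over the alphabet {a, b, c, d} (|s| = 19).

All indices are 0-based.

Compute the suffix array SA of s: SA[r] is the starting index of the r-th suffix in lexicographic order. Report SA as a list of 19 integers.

[18, 4, 7, 6, 5, 12, 13, 16, 2, 17, 3, 11, 15, 1, 10, 14, 0, 9, 8]

rank→(start, suffix):
  0 → (18, 'a')
  1 → (4, 'abbaddddbbddcda')
  2 → (7, 'addddbbddcda')
  3 → (6, 'baddddbbddcda')
  4 → (5, 'bbaddddbbddcda')
  5 → (12, 'bbddcda')
  6 → (13, 'bddcda')
  7 → (16, 'cda')
  8 → (2, 'cdabbaddddbbddcda')
  9 → (17, 'da')
  10 → (3, 'dabbaddddbbddcda')
  11 → (11, 'dbbddcda')
  12 → (15, 'dcda')
  13 → (1, 'dcdabbaddddbbddcda')
  14 → (10, 'ddbbddcda')
  15 → (14, 'ddcda')
  16 → (0, 'ddcdabbaddddbbddcda')
  17 → (9, 'dddbbddcda')
  18 → (8, 'ddddbbddcda')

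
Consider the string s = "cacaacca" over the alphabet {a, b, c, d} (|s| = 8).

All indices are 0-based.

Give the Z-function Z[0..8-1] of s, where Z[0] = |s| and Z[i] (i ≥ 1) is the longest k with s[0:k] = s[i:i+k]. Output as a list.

Z[0]=8
i=1: outside box; Z[1]=0
i=2: outside box; Z[2]=2 grow→box=[2,4)
i=3: min(r-i=1, Z[1]=0)=0; Z[3]=0
i=4: outside box; Z[4]=0
i=5: outside box; Z[5]=1 grow→box=[5,6)
i=6: outside box; Z[6]=2 grow→box=[6,8)
i=7: min(r-i=1, Z[1]=0)=0; Z[7]=0

[8, 0, 2, 0, 0, 1, 2, 0]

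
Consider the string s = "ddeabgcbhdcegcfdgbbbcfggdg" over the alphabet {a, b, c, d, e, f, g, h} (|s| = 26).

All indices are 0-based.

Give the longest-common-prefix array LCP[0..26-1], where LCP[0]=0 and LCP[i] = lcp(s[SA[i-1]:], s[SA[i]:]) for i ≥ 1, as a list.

rank | idx | suffix
   0 |   3 | abgcbhdcegcfdgbbbcfggdg
   1 |  17 | bbbcfggdg
   2 |  18 | bbcfggdg
   3 |  19 | bcfggdg
   4 |   4 | bgcbhdcegcfdgbbbcfggdg
   5 |   7 | bhdcegcfdgbbbcfggdg
   6 |   6 | cbhdcegcfdgbbbcfggdg
   7 |  10 | cegcfdgbbbcfggdg
   8 |  13 | cfdgbbbcfggdg
   9 |  20 | cfggdg
  10 |   9 | dcegcfdgbbbcfggdg
  11 |   0 | ddeabgcbhdcegcfdgbbbcfggdg
  12 |   1 | deabgcbhdcegcfdgbbbcfggdg
  13 |  24 | dg
  14 |  15 | dgbbbcfggdg
  15 |   2 | eabgcbhdcegcfdgbbbcfggdg
  16 |  11 | egcfdgbbbcfggdg
  17 |  14 | fdgbbbcfggdg
  18 |  21 | fggdg
  19 |  25 | g
  20 |  16 | gbbbcfggdg
  21 |   5 | gcbhdcegcfdgbbbcfggdg
  22 |  12 | gcfdgbbbcfggdg
  23 |  23 | gdg
  24 |  22 | ggdg
  25 |   8 | hdcegcfdgbbbcfggdg

SA = [3, 17, 18, 19, 4, 7, 6, 10, 13, 20, 9, 0, 1, 24, 15, 2, 11, 14, 21, 25, 16, 5, 12, 23, 22, 8]
i: (SA[i-1],SA[i]) lcp shared
  1: (3,17) 0 ''
  2: (17,18) 2 'bb'
  3: (18,19) 1 'b'
  4: (19,4) 1 'b'
  5: (4,7) 1 'b'
  6: (7,6) 0 ''
  7: (6,10) 1 'c'
  8: (10,13) 1 'c'
  9: (13,20) 2 'cf'
  10: (20,9) 0 ''
  11: (9,0) 1 'd'
  12: (0,1) 1 'd'
  13: (1,24) 1 'd'
  14: (24,15) 2 'dg'
  15: (15,2) 0 ''
  16: (2,11) 1 'e'
  17: (11,14) 0 ''
  18: (14,21) 1 'f'
  19: (21,25) 0 ''
  20: (25,16) 1 'g'
  21: (16,5) 1 'g'
  22: (5,12) 2 'gc'
  23: (12,23) 1 'g'
  24: (23,22) 1 'g'
  25: (22,8) 0 ''

[0, 0, 2, 1, 1, 1, 0, 1, 1, 2, 0, 1, 1, 1, 2, 0, 1, 0, 1, 0, 1, 1, 2, 1, 1, 0]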